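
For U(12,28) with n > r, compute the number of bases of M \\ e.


Deleting e from U(12,28) gives U(12,27) since n > r.
Bases of U(12,27) = C(27,12) = 17383860.

17383860


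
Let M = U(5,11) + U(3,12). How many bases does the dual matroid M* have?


(M1+M2)* = M1* + M2*.
M1* = U(6,11), bases: C(11,6) = 462.
M2* = U(9,12), bases: C(12,9) = 220.
|B(M*)| = 462 * 220 = 101640.

101640


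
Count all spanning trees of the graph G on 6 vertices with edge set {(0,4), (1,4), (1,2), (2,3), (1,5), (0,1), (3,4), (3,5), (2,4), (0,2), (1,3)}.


By Kirchhoff's matrix tree theorem, the number of spanning trees equals
the determinant of any cofactor of the Laplacian matrix L.
G has 6 vertices and 11 edges.
Computing the (5 x 5) cofactor determinant gives 185.

185


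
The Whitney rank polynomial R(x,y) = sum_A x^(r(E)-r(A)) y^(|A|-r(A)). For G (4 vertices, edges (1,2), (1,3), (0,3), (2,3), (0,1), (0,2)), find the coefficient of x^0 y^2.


R(x,y) = sum over A in 2^E of x^(r(E)-r(A)) * y^(|A|-r(A)).
G has 4 vertices, 6 edges. r(E) = 3.
Enumerate all 2^6 = 64 subsets.
Count subsets with r(E)-r(A)=0 and |A|-r(A)=2: 6.

6


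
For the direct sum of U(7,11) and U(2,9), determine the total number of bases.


Bases of a direct sum M1 + M2: |B| = |B(M1)| * |B(M2)|.
|B(U(7,11))| = C(11,7) = 330.
|B(U(2,9))| = C(9,2) = 36.
Total bases = 330 * 36 = 11880.

11880


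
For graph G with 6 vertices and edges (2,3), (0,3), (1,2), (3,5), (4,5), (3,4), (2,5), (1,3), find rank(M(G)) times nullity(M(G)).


r(M) = |V| - c = 6 - 1 = 5.
nullity = |E| - r(M) = 8 - 5 = 3.
Product = 5 * 3 = 15.

15


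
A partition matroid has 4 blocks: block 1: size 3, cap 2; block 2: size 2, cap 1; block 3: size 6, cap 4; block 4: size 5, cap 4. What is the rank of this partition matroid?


Rank of a partition matroid = sum of min(|Si|, ci) for each block.
= min(3,2) + min(2,1) + min(6,4) + min(5,4)
= 2 + 1 + 4 + 4
= 11.

11


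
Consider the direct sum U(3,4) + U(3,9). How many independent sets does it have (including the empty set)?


For a direct sum, |I(M1+M2)| = |I(M1)| * |I(M2)|.
|I(U(3,4))| = sum C(4,k) for k=0..3 = 15.
|I(U(3,9))| = sum C(9,k) for k=0..3 = 130.
Total = 15 * 130 = 1950.

1950


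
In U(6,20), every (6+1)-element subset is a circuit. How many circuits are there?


In U(6,20), circuits are the (7)-element subsets.
Any set of 7 elements is dependent, and removing any one element gives
an independent set of size 6, so it is a minimal dependent set.
Number of circuits = C(20,7) = 77520.

77520


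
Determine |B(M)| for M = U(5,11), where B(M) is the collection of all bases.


Bases of U(5,11) are all 5-element subsets of the 11-element ground set.
Number of bases = C(11,5).
C(11,5) = 11! / (5! * 6!) = 462.

462


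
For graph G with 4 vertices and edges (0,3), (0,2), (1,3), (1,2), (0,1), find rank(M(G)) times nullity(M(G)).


r(M) = |V| - c = 4 - 1 = 3.
nullity = |E| - r(M) = 5 - 3 = 2.
Product = 3 * 2 = 6.

6


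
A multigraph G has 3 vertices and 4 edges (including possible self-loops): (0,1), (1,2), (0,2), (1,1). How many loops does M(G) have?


In a graphic matroid, a loop is a self-loop edge (u,u) with rank 0.
Examining all 4 edges for self-loops...
Self-loops found: (1,1)
Number of loops = 1.

1


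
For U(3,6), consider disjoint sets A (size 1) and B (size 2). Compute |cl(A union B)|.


|A union B| = 1 + 2 = 3 (disjoint).
In U(3,6), cl(S) = S if |S| < 3, else cl(S) = E.
Since 3 >= 3, cl(A union B) = E.
|cl(A union B)| = 6.

6


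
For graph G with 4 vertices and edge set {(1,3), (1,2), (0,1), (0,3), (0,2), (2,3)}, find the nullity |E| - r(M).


Cycle rank (nullity) = |E| - r(M) = |E| - (|V| - c).
|E| = 6, |V| = 4, c = 1.
Nullity = 6 - (4 - 1) = 6 - 3 = 3.

3


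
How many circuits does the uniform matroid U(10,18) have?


In U(10,18), circuits are the (11)-element subsets.
Any set of 11 elements is dependent, and removing any one element gives
an independent set of size 10, so it is a minimal dependent set.
Number of circuits = C(18,11) = 31824.

31824


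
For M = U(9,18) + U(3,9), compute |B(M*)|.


(M1+M2)* = M1* + M2*.
M1* = U(9,18), bases: C(18,9) = 48620.
M2* = U(6,9), bases: C(9,6) = 84.
|B(M*)| = 48620 * 84 = 4084080.

4084080


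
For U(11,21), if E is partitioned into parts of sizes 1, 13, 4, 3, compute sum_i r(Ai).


r(Ai) = min(|Ai|, 11) for each part.
Sum = min(1,11) + min(13,11) + min(4,11) + min(3,11)
    = 1 + 11 + 4 + 3
    = 19.

19


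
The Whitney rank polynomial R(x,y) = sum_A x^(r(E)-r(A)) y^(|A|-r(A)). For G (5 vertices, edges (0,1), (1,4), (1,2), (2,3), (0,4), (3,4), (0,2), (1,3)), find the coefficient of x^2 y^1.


R(x,y) = sum over A in 2^E of x^(r(E)-r(A)) * y^(|A|-r(A)).
G has 5 vertices, 8 edges. r(E) = 4.
Enumerate all 2^8 = 256 subsets.
Count subsets with r(E)-r(A)=2 and |A|-r(A)=1: 4.

4


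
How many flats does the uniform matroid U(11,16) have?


Flats of U(11,16): every subset of size < 11 is a flat, plus E itself.
Count = C(16,0) + C(16,1) + C(16,2) + C(16,3) + C(16,4) + C(16,5) + C(16,6) + C(16,7) + C(16,8) + C(16,9) + C(16,10) + 1
     = 1 + 16 + 120 + 560 + 1820 + 4368 + 8008 + 11440 + 12870 + 11440 + 8008 + 1
     = 58652.

58652


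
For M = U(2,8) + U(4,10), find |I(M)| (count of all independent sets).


For a direct sum, |I(M1+M2)| = |I(M1)| * |I(M2)|.
|I(U(2,8))| = sum C(8,k) for k=0..2 = 37.
|I(U(4,10))| = sum C(10,k) for k=0..4 = 386.
Total = 37 * 386 = 14282.

14282


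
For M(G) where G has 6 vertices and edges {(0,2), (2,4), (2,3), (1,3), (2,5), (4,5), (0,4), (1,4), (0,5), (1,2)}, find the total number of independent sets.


An independent set in a graphic matroid is an acyclic edge subset.
G has 6 vertices and 10 edges.
Enumerate all 2^10 = 1024 subsets, checking for acyclicity.
Total independent sets = 436.

436


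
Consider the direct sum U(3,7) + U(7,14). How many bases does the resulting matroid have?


Bases of a direct sum M1 + M2: |B| = |B(M1)| * |B(M2)|.
|B(U(3,7))| = C(7,3) = 35.
|B(U(7,14))| = C(14,7) = 3432.
Total bases = 35 * 3432 = 120120.

120120


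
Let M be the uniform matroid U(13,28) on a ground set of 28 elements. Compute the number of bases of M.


Bases of U(13,28) are all 13-element subsets of the 28-element ground set.
Number of bases = C(28,13).
C(28,13) = 37442160.

37442160


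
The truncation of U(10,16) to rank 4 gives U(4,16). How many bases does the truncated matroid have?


Truncating U(10,16) to rank 4 gives U(4,16).
Bases of U(4,16) are all 4-element subsets of 16 elements.
Number of bases = C(16,4) = (16 * 15 * 14 * 13) / (1 * 2 * 3 * 4) = 1820.

1820


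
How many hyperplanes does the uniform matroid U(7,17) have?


Hyperplanes of U(7,17) are flats of rank 6.
In a uniform matroid, these are exactly the (6)-element subsets.
Count = C(17,6) = 17! / (6! * 11!) = 12376.

12376


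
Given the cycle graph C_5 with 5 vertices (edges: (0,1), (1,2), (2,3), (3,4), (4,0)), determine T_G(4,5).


T(C_5; x,y) = x + x^2 + ... + x^(4) + y.
T(4,5) = 4^1 + 4^2 + 4^3 + 4^4 + 5
= 4 + 16 + 64 + 256 + 5
= 345.

345


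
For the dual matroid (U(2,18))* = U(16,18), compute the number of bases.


The dual of U(r,n) is U(n-r, n) = U(16,18).
Bases of U(16,18) are all (16)-element subsets.
|B(M*)| = C(18,16) = 18! / (16! * 2!) = 153.

153


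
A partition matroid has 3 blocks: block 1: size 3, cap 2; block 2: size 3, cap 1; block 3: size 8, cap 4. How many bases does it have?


A basis picks exactly ci elements from block i.
Number of bases = product of C(|Si|, ci).
= C(3,2) * C(3,1) * C(8,4)
= 3 * 3 * 70
= 630.

630


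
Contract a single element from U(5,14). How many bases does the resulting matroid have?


Contracting e from U(5,14) gives U(4,13).
Bases of U(4,13) = (13 choose 4) = 715.

715


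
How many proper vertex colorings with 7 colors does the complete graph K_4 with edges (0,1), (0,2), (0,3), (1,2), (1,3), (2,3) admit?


P(K_4, k) = k(k-1)(k-2)...(k-3).
P(7) = (7) * (6) * (5) * (4) = 840.

840


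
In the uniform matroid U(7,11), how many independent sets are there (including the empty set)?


Independent sets of U(7,11) are all subsets of size <= 7.
Count = C(11,0) + C(11,1) + C(11,2) + C(11,3) + C(11,4) + C(11,5) + C(11,6) + C(11,7)
     = 1 + 11 + 55 + 165 + 330 + 462 + 462 + 330
     = 1816.

1816


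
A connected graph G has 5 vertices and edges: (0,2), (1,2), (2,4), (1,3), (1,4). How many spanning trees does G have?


By Kirchhoff's matrix tree theorem, the number of spanning trees equals
the determinant of any cofactor of the Laplacian matrix L.
G has 5 vertices and 5 edges.
Computing the (4 x 4) cofactor determinant gives 3.

3


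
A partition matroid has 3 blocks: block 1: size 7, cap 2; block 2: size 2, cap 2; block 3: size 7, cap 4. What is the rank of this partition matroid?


Rank of a partition matroid = sum of min(|Si|, ci) for each block.
= min(7,2) + min(2,2) + min(7,4)
= 2 + 2 + 4
= 8.

8


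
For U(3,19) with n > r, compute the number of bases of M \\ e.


Deleting e from U(3,19) gives U(3,18) since n > r.
Bases of U(3,18) = (18 choose 3) = 816.

816


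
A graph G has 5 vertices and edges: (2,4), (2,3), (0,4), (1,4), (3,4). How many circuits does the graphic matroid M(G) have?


A circuit in a graphic matroid = edge set of a simple cycle.
G has 5 vertices and 5 edges.
Enumerating all minimal edge subsets forming cycles...
Total circuits found: 1.

1


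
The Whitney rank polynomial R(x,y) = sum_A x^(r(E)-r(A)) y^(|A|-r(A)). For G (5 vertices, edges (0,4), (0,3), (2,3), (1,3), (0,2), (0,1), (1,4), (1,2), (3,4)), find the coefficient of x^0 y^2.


R(x,y) = sum over A in 2^E of x^(r(E)-r(A)) * y^(|A|-r(A)).
G has 5 vertices, 9 edges. r(E) = 4.
Enumerate all 2^9 = 512 subsets.
Count subsets with r(E)-r(A)=0 and |A|-r(A)=2: 82.

82


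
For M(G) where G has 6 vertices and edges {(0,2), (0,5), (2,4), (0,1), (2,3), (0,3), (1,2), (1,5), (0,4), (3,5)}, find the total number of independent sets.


An independent set in a graphic matroid is an acyclic edge subset.
G has 6 vertices and 10 edges.
Enumerate all 2^10 = 1024 subsets, checking for acyclicity.
Total independent sets = 450.

450


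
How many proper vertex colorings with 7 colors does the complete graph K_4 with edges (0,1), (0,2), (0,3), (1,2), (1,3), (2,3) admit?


P(K_4, k) = k(k-1)(k-2)...(k-3).
P(7) = (7) * (6) * (5) * (4) = 840.

840


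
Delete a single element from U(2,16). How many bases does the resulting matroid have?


Deleting e from U(2,16) gives U(2,15) since n > r.
Bases of U(2,15) = C(15,2) = 15! / (2! * 13!) = 105.

105


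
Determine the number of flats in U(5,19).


Flats of U(5,19): every subset of size < 5 is a flat, plus E itself.
Count = C(19,0) + C(19,1) + C(19,2) + C(19,3) + C(19,4) + 1
     = 1 + 19 + 171 + 969 + 3876 + 1
     = 5037.

5037


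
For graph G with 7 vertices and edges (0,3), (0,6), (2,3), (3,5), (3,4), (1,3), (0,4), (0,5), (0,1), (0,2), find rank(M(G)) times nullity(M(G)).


r(M) = |V| - c = 7 - 1 = 6.
nullity = |E| - r(M) = 10 - 6 = 4.
Product = 6 * 4 = 24.

24


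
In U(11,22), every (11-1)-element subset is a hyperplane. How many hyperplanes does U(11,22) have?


Hyperplanes of U(11,22) are flats of rank 10.
In a uniform matroid, these are exactly the (10)-element subsets.
Count = (22 choose 10) = 646646.

646646


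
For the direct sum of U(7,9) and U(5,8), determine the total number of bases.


Bases of a direct sum M1 + M2: |B| = |B(M1)| * |B(M2)|.
|B(U(7,9))| = C(9,7) = 36.
|B(U(5,8))| = C(8,5) = 56.
Total bases = 36 * 56 = 2016.

2016


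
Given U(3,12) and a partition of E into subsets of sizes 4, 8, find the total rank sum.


r(Ai) = min(|Ai|, 3) for each part.
Sum = min(4,3) + min(8,3)
    = 3 + 3
    = 6.

6


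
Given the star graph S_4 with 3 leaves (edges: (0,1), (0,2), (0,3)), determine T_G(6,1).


A star on 4 vertices is a tree with 3 edges.
T(x,y) = x^(3) for any tree.
T(6,1) = 6^3 = 216.

216


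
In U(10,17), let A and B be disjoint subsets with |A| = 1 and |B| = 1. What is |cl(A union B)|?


|A union B| = 1 + 1 = 2 (disjoint).
In U(10,17), cl(S) = S if |S| < 10, else cl(S) = E.
Since 2 < 10, cl(A union B) = A union B.
|cl(A union B)| = 2.

2


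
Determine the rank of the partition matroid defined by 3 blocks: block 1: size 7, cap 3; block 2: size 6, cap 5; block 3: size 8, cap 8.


Rank of a partition matroid = sum of min(|Si|, ci) for each block.
= min(7,3) + min(6,5) + min(8,8)
= 3 + 5 + 8
= 16.

16


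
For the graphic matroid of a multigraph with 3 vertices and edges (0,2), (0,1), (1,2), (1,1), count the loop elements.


In a graphic matroid, a loop is a self-loop edge (u,u) with rank 0.
Examining all 4 edges for self-loops...
Self-loops found: (1,1)
Number of loops = 1.

1


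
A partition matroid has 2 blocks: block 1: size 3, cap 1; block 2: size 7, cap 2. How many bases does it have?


A basis picks exactly ci elements from block i.
Number of bases = product of C(|Si|, ci).
= C(3,1) * C(7,2)
= 3 * 21
= 63.

63


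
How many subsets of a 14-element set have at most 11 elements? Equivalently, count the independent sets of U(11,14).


Independent sets of U(11,14) are all subsets of size <= 11.
Count = (14 choose 0) + (14 choose 1) + (14 choose 2) + (14 choose 3) + (14 choose 4) + (14 choose 5) + (14 choose 6) + (14 choose 7) + (14 choose 8) + (14 choose 9) + (14 choose 10) + (14 choose 11)
     = 1 + 14 + 91 + 364 + 1001 + 2002 + 3003 + 3432 + 3003 + 2002 + 1001 + 364
     = 16278.

16278


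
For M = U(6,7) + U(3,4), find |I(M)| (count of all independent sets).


For a direct sum, |I(M1+M2)| = |I(M1)| * |I(M2)|.
|I(U(6,7))| = sum C(7,k) for k=0..6 = 127.
|I(U(3,4))| = sum C(4,k) for k=0..3 = 15.
Total = 127 * 15 = 1905.

1905


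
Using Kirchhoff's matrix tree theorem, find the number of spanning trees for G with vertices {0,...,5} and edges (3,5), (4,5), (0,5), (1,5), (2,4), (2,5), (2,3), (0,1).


By Kirchhoff's matrix tree theorem, the number of spanning trees equals
the determinant of any cofactor of the Laplacian matrix L.
G has 6 vertices and 8 edges.
Computing the (5 x 5) cofactor determinant gives 24.

24


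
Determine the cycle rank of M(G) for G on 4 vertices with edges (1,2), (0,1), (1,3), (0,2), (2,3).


Cycle rank (nullity) = |E| - r(M) = |E| - (|V| - c).
|E| = 5, |V| = 4, c = 1.
Nullity = 5 - (4 - 1) = 5 - 3 = 2.

2


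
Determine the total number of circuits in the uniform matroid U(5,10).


In U(5,10), circuits are the (6)-element subsets.
Any set of 6 elements is dependent, and removing any one element gives
an independent set of size 5, so it is a minimal dependent set.
Number of circuits = C(10,6) = 10! / (6! * 4!) = 210.

210


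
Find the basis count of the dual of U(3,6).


The dual of U(r,n) is U(n-r, n) = U(3,6).
Bases of U(3,6) are all (3)-element subsets.
|B(M*)| = (6 choose 3) = 20.

20


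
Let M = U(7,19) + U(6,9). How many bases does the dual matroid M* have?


(M1+M2)* = M1* + M2*.
M1* = U(12,19), bases: C(19,12) = 50388.
M2* = U(3,9), bases: C(9,3) = 84.
|B(M*)| = 50388 * 84 = 4232592.

4232592


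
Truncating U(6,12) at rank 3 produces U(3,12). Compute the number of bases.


Truncating U(6,12) to rank 3 gives U(3,12).
Bases of U(3,12) are all 3-element subsets of 12 elements.
Number of bases = C(12,3) = (12 * 11 * 10) / (1 * 2 * 3) = 220.

220


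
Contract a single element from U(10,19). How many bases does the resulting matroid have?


Contracting e from U(10,19) gives U(9,18).
Bases of U(9,18) = C(18,9) = 18! / (9! * 9!) = 48620.

48620


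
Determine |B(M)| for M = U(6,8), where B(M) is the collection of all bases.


Bases of U(6,8) are all 6-element subsets of the 8-element ground set.
Number of bases = C(8,6).
C(8,6) = 28.

28


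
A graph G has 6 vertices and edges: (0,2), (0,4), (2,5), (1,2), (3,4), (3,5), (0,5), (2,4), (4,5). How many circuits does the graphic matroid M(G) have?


A circuit in a graphic matroid = edge set of a simple cycle.
G has 6 vertices and 9 edges.
Enumerating all minimal edge subsets forming cycles...
Total circuits found: 12.

12


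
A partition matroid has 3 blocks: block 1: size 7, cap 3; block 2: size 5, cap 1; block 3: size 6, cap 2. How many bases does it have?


A basis picks exactly ci elements from block i.
Number of bases = product of C(|Si|, ci).
= C(7,3) * C(5,1) * C(6,2)
= 35 * 5 * 15
= 2625.

2625


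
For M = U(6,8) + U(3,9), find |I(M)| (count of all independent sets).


For a direct sum, |I(M1+M2)| = |I(M1)| * |I(M2)|.
|I(U(6,8))| = sum C(8,k) for k=0..6 = 247.
|I(U(3,9))| = sum C(9,k) for k=0..3 = 130.
Total = 247 * 130 = 32110.

32110


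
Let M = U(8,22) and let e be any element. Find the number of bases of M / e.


Contracting e from U(8,22) gives U(7,21).
Bases of U(7,21) = C(21,7) = 116280.

116280


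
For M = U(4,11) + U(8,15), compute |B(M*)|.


(M1+M2)* = M1* + M2*.
M1* = U(7,11), bases: C(11,7) = 330.
M2* = U(7,15), bases: C(15,7) = 6435.
|B(M*)| = 330 * 6435 = 2123550.

2123550


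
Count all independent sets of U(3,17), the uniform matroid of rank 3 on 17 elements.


Independent sets of U(3,17) are all subsets of size <= 3.
Count = (17 choose 0) + (17 choose 1) + (17 choose 2) + (17 choose 3)
     = 1 + 17 + 136 + 680
     = 834.

834


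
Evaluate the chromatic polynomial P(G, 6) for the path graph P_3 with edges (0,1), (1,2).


P(P_3, k) = k * (k-1)^(2).
P(6) = 6 * 5^2 = 6 * 25 = 150.

150


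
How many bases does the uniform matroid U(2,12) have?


Bases of U(2,12) are all 2-element subsets of the 12-element ground set.
Number of bases = C(12,2).
(12 choose 2) = 66.

66


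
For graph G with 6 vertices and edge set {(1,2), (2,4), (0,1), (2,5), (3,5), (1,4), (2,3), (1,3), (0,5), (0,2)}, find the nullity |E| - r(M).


Cycle rank (nullity) = |E| - r(M) = |E| - (|V| - c).
|E| = 10, |V| = 6, c = 1.
Nullity = 10 - (6 - 1) = 10 - 5 = 5.

5


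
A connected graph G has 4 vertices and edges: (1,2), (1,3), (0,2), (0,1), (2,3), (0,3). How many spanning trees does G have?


By Kirchhoff's matrix tree theorem, the number of spanning trees equals
the determinant of any cofactor of the Laplacian matrix L.
G has 4 vertices and 6 edges.
Computing the (3 x 3) cofactor determinant gives 16.

16


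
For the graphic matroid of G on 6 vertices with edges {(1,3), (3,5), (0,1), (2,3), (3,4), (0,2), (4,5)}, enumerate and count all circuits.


A circuit in a graphic matroid = edge set of a simple cycle.
G has 6 vertices and 7 edges.
Enumerating all minimal edge subsets forming cycles...
Total circuits found: 2.

2


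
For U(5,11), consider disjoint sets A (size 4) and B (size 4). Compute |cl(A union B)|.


|A union B| = 4 + 4 = 8 (disjoint).
In U(5,11), cl(S) = S if |S| < 5, else cl(S) = E.
Since 8 >= 5, cl(A union B) = E.
|cl(A union B)| = 11.

11


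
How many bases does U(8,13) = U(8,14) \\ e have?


Deleting e from U(8,14) gives U(8,13) since n > r.
Bases of U(8,13) = C(13,8) = 1287.

1287


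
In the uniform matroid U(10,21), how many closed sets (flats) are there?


Flats of U(10,21): every subset of size < 10 is a flat, plus E itself.
Count = C(21,0) + C(21,1) + C(21,2) + C(21,3) + C(21,4) + C(21,5) + C(21,6) + C(21,7) + C(21,8) + C(21,9) + 1
     = 1 + 21 + 210 + 1330 + 5985 + 20349 + 54264 + 116280 + 203490 + 293930 + 1
     = 695861.

695861


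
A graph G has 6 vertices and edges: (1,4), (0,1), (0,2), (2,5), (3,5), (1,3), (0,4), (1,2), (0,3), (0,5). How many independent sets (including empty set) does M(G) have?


An independent set in a graphic matroid is an acyclic edge subset.
G has 6 vertices and 10 edges.
Enumerate all 2^10 = 1024 subsets, checking for acyclicity.
Total independent sets = 450.

450


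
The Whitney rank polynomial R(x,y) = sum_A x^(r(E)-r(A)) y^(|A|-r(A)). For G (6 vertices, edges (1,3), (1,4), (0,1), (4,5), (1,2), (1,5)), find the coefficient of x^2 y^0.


R(x,y) = sum over A in 2^E of x^(r(E)-r(A)) * y^(|A|-r(A)).
G has 6 vertices, 6 edges. r(E) = 5.
Enumerate all 2^6 = 64 subsets.
Count subsets with r(E)-r(A)=2 and |A|-r(A)=0: 19.

19


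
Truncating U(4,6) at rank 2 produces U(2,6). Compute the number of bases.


Truncating U(4,6) to rank 2 gives U(2,6).
Bases of U(2,6) are all 2-element subsets of 6 elements.
Number of bases = (6 choose 2) = 15.

15


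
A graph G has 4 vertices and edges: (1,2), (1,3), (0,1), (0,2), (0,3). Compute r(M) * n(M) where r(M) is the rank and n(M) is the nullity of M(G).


r(M) = |V| - c = 4 - 1 = 3.
nullity = |E| - r(M) = 5 - 3 = 2.
Product = 3 * 2 = 6.

6


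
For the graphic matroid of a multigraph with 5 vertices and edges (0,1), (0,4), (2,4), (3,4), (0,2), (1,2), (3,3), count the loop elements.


In a graphic matroid, a loop is a self-loop edge (u,u) with rank 0.
Examining all 7 edges for self-loops...
Self-loops found: (3,3)
Number of loops = 1.

1


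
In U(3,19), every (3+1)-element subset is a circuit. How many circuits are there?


In U(3,19), circuits are the (4)-element subsets.
Any set of 4 elements is dependent, and removing any one element gives
an independent set of size 3, so it is a minimal dependent set.
Number of circuits = C(19,4) = (19 * 18 * 17 * 16) / (1 * 2 * 3 * 4) = 3876.

3876


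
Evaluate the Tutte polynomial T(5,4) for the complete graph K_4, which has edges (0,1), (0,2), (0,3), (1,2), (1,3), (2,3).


T(K_4; x,y) = x^3 + 3x^2 + 4xy + 2x + y^3 + 3y^2 + 2y.
Substituting x=5, y=4:
= 125 + 75 + 80 + 10 + 64 + 48 + 8
= 410.

410


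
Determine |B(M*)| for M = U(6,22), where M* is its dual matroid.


The dual of U(r,n) is U(n-r, n) = U(16,22).
Bases of U(16,22) are all (16)-element subsets.
|B(M*)| = (22 choose 16) = 74613.

74613


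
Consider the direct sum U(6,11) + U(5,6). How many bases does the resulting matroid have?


Bases of a direct sum M1 + M2: |B| = |B(M1)| * |B(M2)|.
|B(U(6,11))| = C(11,6) = 462.
|B(U(5,6))| = C(6,5) = 6.
Total bases = 462 * 6 = 2772.

2772


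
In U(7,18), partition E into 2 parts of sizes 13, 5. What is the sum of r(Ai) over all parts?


r(Ai) = min(|Ai|, 7) for each part.
Sum = min(13,7) + min(5,7)
    = 7 + 5
    = 12.

12


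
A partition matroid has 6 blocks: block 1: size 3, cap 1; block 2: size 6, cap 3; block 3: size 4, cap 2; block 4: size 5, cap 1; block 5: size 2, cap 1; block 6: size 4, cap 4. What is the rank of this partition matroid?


Rank of a partition matroid = sum of min(|Si|, ci) for each block.
= min(3,1) + min(6,3) + min(4,2) + min(5,1) + min(2,1) + min(4,4)
= 1 + 3 + 2 + 1 + 1 + 4
= 12.

12


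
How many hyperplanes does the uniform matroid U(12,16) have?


Hyperplanes of U(12,16) are flats of rank 11.
In a uniform matroid, these are exactly the (11)-element subsets.
Count = C(16,11) = 4368.

4368


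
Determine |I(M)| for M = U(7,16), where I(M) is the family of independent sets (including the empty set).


Independent sets of U(7,16) are all subsets of size <= 7.
Count = (16 choose 0) + (16 choose 1) + (16 choose 2) + (16 choose 3) + (16 choose 4) + (16 choose 5) + (16 choose 6) + (16 choose 7)
     = 1 + 16 + 120 + 560 + 1820 + 4368 + 8008 + 11440
     = 26333.

26333


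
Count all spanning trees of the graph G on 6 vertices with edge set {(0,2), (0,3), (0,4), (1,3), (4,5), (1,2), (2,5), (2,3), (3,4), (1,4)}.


By Kirchhoff's matrix tree theorem, the number of spanning trees equals
the determinant of any cofactor of the Laplacian matrix L.
G has 6 vertices and 10 edges.
Computing the (5 x 5) cofactor determinant gives 120.

120


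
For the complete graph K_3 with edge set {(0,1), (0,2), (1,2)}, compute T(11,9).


T(K_3; x,y) = x^2 + x + y.
T(11,9) = 121 + 11 + 9 = 141.

141


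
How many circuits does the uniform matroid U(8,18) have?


In U(8,18), circuits are the (9)-element subsets.
Any set of 9 elements is dependent, and removing any one element gives
an independent set of size 8, so it is a minimal dependent set.
Number of circuits = C(18,9) = 18! / (9! * 9!) = 48620.

48620


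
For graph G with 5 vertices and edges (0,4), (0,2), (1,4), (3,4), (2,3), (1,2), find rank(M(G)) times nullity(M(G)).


r(M) = |V| - c = 5 - 1 = 4.
nullity = |E| - r(M) = 6 - 4 = 2.
Product = 4 * 2 = 8.

8


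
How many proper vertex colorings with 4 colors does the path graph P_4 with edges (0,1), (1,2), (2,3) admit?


P(P_4, k) = k * (k-1)^(3).
P(4) = 4 * 3^3 = 4 * 27 = 108.

108


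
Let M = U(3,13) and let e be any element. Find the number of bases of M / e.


Contracting e from U(3,13) gives U(2,12).
Bases of U(2,12) = C(12,2) = 12! / (2! * 10!) = 66.

66


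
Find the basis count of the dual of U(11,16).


The dual of U(r,n) is U(n-r, n) = U(5,16).
Bases of U(5,16) are all (5)-element subsets.
|B(M*)| = C(16,5) = 16! / (5! * 11!) = 4368.

4368


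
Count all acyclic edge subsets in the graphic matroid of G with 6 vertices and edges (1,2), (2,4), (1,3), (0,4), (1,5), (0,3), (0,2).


An independent set in a graphic matroid is an acyclic edge subset.
G has 6 vertices and 7 edges.
Enumerate all 2^7 = 128 subsets, checking for acyclicity.
Total independent sets = 104.

104


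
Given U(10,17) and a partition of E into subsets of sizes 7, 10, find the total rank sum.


r(Ai) = min(|Ai|, 10) for each part.
Sum = min(7,10) + min(10,10)
    = 7 + 10
    = 17.

17


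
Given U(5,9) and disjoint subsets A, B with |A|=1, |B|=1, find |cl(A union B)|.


|A union B| = 1 + 1 = 2 (disjoint).
In U(5,9), cl(S) = S if |S| < 5, else cl(S) = E.
Since 2 < 5, cl(A union B) = A union B.
|cl(A union B)| = 2.

2


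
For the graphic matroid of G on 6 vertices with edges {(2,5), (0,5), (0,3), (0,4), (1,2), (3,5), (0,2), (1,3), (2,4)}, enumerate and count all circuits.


A circuit in a graphic matroid = edge set of a simple cycle.
G has 6 vertices and 9 edges.
Enumerating all minimal edge subsets forming cycles...
Total circuits found: 12.

12


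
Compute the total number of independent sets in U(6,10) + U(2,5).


For a direct sum, |I(M1+M2)| = |I(M1)| * |I(M2)|.
|I(U(6,10))| = sum C(10,k) for k=0..6 = 848.
|I(U(2,5))| = sum C(5,k) for k=0..2 = 16.
Total = 848 * 16 = 13568.

13568


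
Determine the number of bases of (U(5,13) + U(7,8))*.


(M1+M2)* = M1* + M2*.
M1* = U(8,13), bases: C(13,8) = 1287.
M2* = U(1,8), bases: C(8,1) = 8.
|B(M*)| = 1287 * 8 = 10296.

10296


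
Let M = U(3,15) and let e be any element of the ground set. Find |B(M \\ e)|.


Deleting e from U(3,15) gives U(3,14) since n > r.
Bases of U(3,14) = C(14,3) = (14 * 13 * 12) / (1 * 2 * 3) = 364.

364


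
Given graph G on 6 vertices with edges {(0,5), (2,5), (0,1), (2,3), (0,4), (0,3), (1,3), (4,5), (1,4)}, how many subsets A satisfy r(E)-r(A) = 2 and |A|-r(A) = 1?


R(x,y) = sum over A in 2^E of x^(r(E)-r(A)) * y^(|A|-r(A)).
G has 6 vertices, 9 edges. r(E) = 5.
Enumerate all 2^9 = 512 subsets.
Count subsets with r(E)-r(A)=2 and |A|-r(A)=1: 21.

21


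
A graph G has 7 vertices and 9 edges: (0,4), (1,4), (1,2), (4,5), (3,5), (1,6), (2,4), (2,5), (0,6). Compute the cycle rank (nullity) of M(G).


Cycle rank (nullity) = |E| - r(M) = |E| - (|V| - c).
|E| = 9, |V| = 7, c = 1.
Nullity = 9 - (7 - 1) = 9 - 6 = 3.

3


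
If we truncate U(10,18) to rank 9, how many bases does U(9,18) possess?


Truncating U(10,18) to rank 9 gives U(9,18).
Bases of U(9,18) are all 9-element subsets of 18 elements.
Number of bases = (18 choose 9) = 48620.

48620


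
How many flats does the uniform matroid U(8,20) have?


Flats of U(8,20): every subset of size < 8 is a flat, plus E itself.
Count = (20 choose 0) + (20 choose 1) + (20 choose 2) + (20 choose 3) + (20 choose 4) + (20 choose 5) + (20 choose 6) + (20 choose 7) + 1
     = 1 + 20 + 190 + 1140 + 4845 + 15504 + 38760 + 77520 + 1
     = 137981.

137981


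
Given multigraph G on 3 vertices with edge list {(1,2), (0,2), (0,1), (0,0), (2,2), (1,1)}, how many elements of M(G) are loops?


In a graphic matroid, a loop is a self-loop edge (u,u) with rank 0.
Examining all 6 edges for self-loops...
Self-loops found: (0,0), (2,2), (1,1)
Number of loops = 3.

3


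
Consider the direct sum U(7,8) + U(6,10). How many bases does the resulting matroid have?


Bases of a direct sum M1 + M2: |B| = |B(M1)| * |B(M2)|.
|B(U(7,8))| = C(8,7) = 8.
|B(U(6,10))| = C(10,6) = 210.
Total bases = 8 * 210 = 1680.

1680


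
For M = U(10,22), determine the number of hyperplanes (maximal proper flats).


Hyperplanes of U(10,22) are flats of rank 9.
In a uniform matroid, these are exactly the (9)-element subsets.
Count = C(22,9) = 497420.

497420


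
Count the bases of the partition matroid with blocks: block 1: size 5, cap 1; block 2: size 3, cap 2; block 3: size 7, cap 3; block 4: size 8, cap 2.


A basis picks exactly ci elements from block i.
Number of bases = product of C(|Si|, ci).
= C(5,1) * C(3,2) * C(7,3) * C(8,2)
= 5 * 3 * 35 * 28
= 14700.

14700


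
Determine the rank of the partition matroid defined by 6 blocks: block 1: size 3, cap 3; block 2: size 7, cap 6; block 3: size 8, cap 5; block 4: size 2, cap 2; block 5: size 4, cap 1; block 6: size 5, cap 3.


Rank of a partition matroid = sum of min(|Si|, ci) for each block.
= min(3,3) + min(7,6) + min(8,5) + min(2,2) + min(4,1) + min(5,3)
= 3 + 6 + 5 + 2 + 1 + 3
= 20.

20


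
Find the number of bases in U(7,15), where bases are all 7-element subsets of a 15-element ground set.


Bases of U(7,15) are all 7-element subsets of the 15-element ground set.
Number of bases = C(15,7).
C(15,7) = 6435.

6435


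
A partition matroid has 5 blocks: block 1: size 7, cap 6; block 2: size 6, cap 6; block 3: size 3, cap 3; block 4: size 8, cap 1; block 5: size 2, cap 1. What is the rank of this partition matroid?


Rank of a partition matroid = sum of min(|Si|, ci) for each block.
= min(7,6) + min(6,6) + min(3,3) + min(8,1) + min(2,1)
= 6 + 6 + 3 + 1 + 1
= 17.

17


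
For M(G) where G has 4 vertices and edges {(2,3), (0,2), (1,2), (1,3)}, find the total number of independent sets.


An independent set in a graphic matroid is an acyclic edge subset.
G has 4 vertices and 4 edges.
Enumerate all 2^4 = 16 subsets, checking for acyclicity.
Total independent sets = 14.

14


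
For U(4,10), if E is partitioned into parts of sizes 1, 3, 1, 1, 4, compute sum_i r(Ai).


r(Ai) = min(|Ai|, 4) for each part.
Sum = min(1,4) + min(3,4) + min(1,4) + min(1,4) + min(4,4)
    = 1 + 3 + 1 + 1 + 4
    = 10.

10


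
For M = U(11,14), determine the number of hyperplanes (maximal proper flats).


Hyperplanes of U(11,14) are flats of rank 10.
In a uniform matroid, these are exactly the (10)-element subsets.
Count = C(14,10) = 14! / (10! * 4!) = 1001.

1001


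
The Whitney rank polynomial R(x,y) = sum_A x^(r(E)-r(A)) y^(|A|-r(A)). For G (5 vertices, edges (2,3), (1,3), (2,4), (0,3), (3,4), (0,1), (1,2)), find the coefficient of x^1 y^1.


R(x,y) = sum over A in 2^E of x^(r(E)-r(A)) * y^(|A|-r(A)).
G has 5 vertices, 7 edges. r(E) = 4.
Enumerate all 2^7 = 128 subsets.
Count subsets with r(E)-r(A)=1 and |A|-r(A)=1: 14.

14


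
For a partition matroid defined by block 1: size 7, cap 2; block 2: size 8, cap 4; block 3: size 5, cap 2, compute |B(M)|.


A basis picks exactly ci elements from block i.
Number of bases = product of C(|Si|, ci).
= C(7,2) * C(8,4) * C(5,2)
= 21 * 70 * 10
= 14700.

14700


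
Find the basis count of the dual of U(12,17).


The dual of U(r,n) is U(n-r, n) = U(5,17).
Bases of U(5,17) are all (5)-element subsets.
|B(M*)| = C(17,5) = 17! / (5! * 12!) = 6188.

6188


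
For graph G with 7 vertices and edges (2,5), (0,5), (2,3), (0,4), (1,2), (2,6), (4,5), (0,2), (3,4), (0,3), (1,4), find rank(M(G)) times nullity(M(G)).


r(M) = |V| - c = 7 - 1 = 6.
nullity = |E| - r(M) = 11 - 6 = 5.
Product = 6 * 5 = 30.

30


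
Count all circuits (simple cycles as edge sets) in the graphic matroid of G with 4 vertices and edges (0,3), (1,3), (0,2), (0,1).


A circuit in a graphic matroid = edge set of a simple cycle.
G has 4 vertices and 4 edges.
Enumerating all minimal edge subsets forming cycles...
Total circuits found: 1.

1


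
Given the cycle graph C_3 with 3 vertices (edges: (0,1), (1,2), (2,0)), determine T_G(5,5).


T(C_3; x,y) = x + x^2 + ... + x^(2) + y.
T(5,5) = 5^1 + 5^2 + 5
= 5 + 25 + 5
= 35.

35


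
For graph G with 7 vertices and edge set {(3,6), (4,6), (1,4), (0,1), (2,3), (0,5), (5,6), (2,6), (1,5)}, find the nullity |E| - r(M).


Cycle rank (nullity) = |E| - r(M) = |E| - (|V| - c).
|E| = 9, |V| = 7, c = 1.
Nullity = 9 - (7 - 1) = 9 - 6 = 3.

3


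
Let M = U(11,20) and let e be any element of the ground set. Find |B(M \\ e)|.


Deleting e from U(11,20) gives U(11,19) since n > r.
Bases of U(11,19) = C(19,11) = 19! / (11! * 8!) = 75582.

75582


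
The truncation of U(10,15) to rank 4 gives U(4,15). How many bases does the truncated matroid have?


Truncating U(10,15) to rank 4 gives U(4,15).
Bases of U(4,15) are all 4-element subsets of 15 elements.
Number of bases = (15 choose 4) = 1365.

1365


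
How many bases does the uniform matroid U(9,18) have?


Bases of U(9,18) are all 9-element subsets of the 18-element ground set.
Number of bases = C(18,9).
C(18,9) = 18! / (9! * 9!) = 48620.

48620


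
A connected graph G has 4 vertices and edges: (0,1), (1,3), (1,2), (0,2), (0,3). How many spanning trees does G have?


By Kirchhoff's matrix tree theorem, the number of spanning trees equals
the determinant of any cofactor of the Laplacian matrix L.
G has 4 vertices and 5 edges.
Computing the (3 x 3) cofactor determinant gives 8.

8


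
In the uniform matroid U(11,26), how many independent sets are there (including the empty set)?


Independent sets of U(11,26) are all subsets of size <= 11.
Count = C(26,0) + C(26,1) + C(26,2) + C(26,3) + C(26,4) + C(26,5) + C(26,6) + C(26,7) + C(26,8) + C(26,9) + C(26,10) + C(26,11)
     = 1 + 26 + 325 + 2600 + 14950 + 65780 + 230230 + 657800 + 1562275 + 3124550 + 5311735 + 7726160
     = 18696432.

18696432


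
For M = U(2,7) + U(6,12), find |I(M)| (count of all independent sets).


For a direct sum, |I(M1+M2)| = |I(M1)| * |I(M2)|.
|I(U(2,7))| = sum C(7,k) for k=0..2 = 29.
|I(U(6,12))| = sum C(12,k) for k=0..6 = 2510.
Total = 29 * 2510 = 72790.

72790


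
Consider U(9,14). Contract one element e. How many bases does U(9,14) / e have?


Contracting e from U(9,14) gives U(8,13).
Bases of U(8,13) = C(13,8) = 13! / (8! * 5!) = 1287.

1287


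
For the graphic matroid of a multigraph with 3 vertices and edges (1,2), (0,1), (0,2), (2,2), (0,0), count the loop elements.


In a graphic matroid, a loop is a self-loop edge (u,u) with rank 0.
Examining all 5 edges for self-loops...
Self-loops found: (2,2), (0,0)
Number of loops = 2.

2


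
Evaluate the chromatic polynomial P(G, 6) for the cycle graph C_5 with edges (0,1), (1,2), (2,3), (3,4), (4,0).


P(C_5, k) = (k-1)^5 + (-1)^5*(k-1).
P(6) = (5)^5 - 5
= 3125 - 5 = 3120.

3120


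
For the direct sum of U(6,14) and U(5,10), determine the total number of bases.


Bases of a direct sum M1 + M2: |B| = |B(M1)| * |B(M2)|.
|B(U(6,14))| = C(14,6) = 3003.
|B(U(5,10))| = C(10,5) = 252.
Total bases = 3003 * 252 = 756756.

756756


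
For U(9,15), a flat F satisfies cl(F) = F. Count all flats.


Flats of U(9,15): every subset of size < 9 is a flat, plus E itself.
Count = (15 choose 0) + (15 choose 1) + (15 choose 2) + (15 choose 3) + (15 choose 4) + (15 choose 5) + (15 choose 6) + (15 choose 7) + (15 choose 8) + 1
     = 1 + 15 + 105 + 455 + 1365 + 3003 + 5005 + 6435 + 6435 + 1
     = 22820.

22820


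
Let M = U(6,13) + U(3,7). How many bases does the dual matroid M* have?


(M1+M2)* = M1* + M2*.
M1* = U(7,13), bases: C(13,7) = 1716.
M2* = U(4,7), bases: C(7,4) = 35.
|B(M*)| = 1716 * 35 = 60060.

60060


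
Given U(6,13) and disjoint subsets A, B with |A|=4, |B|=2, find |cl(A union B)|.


|A union B| = 4 + 2 = 6 (disjoint).
In U(6,13), cl(S) = S if |S| < 6, else cl(S) = E.
Since 6 >= 6, cl(A union B) = E.
|cl(A union B)| = 13.

13


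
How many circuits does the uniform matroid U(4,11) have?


In U(4,11), circuits are the (5)-element subsets.
Any set of 5 elements is dependent, and removing any one element gives
an independent set of size 4, so it is a minimal dependent set.
Number of circuits = C(11,5) = 462.

462


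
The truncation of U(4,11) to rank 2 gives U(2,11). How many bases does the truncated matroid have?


Truncating U(4,11) to rank 2 gives U(2,11).
Bases of U(2,11) are all 2-element subsets of 11 elements.
Number of bases = (11 choose 2) = 55.

55


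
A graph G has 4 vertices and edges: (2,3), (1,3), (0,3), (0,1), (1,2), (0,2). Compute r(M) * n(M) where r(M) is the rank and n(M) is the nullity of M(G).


r(M) = |V| - c = 4 - 1 = 3.
nullity = |E| - r(M) = 6 - 3 = 3.
Product = 3 * 3 = 9.

9


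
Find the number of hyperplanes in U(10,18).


Hyperplanes of U(10,18) are flats of rank 9.
In a uniform matroid, these are exactly the (9)-element subsets.
Count = C(18,9) = 48620.

48620


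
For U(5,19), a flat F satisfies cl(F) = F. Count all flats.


Flats of U(5,19): every subset of size < 5 is a flat, plus E itself.
Count = (19 choose 0) + (19 choose 1) + (19 choose 2) + (19 choose 3) + (19 choose 4) + 1
     = 1 + 19 + 171 + 969 + 3876 + 1
     = 5037.

5037


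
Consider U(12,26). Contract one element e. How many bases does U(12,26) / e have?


Contracting e from U(12,26) gives U(11,25).
Bases of U(11,25) = (25 choose 11) = 4457400.

4457400


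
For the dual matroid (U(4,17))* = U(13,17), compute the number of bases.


The dual of U(r,n) is U(n-r, n) = U(13,17).
Bases of U(13,17) are all (13)-element subsets.
|B(M*)| = (17 choose 13) = 2380.

2380


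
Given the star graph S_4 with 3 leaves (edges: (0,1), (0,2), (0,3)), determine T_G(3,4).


A star on 4 vertices is a tree with 3 edges.
T(x,y) = x^(3) for any tree.
T(3,4) = 3^3 = 27.

27


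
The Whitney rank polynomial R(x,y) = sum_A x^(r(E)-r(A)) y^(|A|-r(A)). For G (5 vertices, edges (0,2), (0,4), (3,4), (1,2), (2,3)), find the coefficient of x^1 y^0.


R(x,y) = sum over A in 2^E of x^(r(E)-r(A)) * y^(|A|-r(A)).
G has 5 vertices, 5 edges. r(E) = 4.
Enumerate all 2^5 = 32 subsets.
Count subsets with r(E)-r(A)=1 and |A|-r(A)=0: 10.

10


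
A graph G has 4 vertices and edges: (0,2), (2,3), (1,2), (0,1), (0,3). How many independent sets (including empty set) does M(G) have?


An independent set in a graphic matroid is an acyclic edge subset.
G has 4 vertices and 5 edges.
Enumerate all 2^5 = 32 subsets, checking for acyclicity.
Total independent sets = 24.

24


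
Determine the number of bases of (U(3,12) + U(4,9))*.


(M1+M2)* = M1* + M2*.
M1* = U(9,12), bases: C(12,9) = 220.
M2* = U(5,9), bases: C(9,5) = 126.
|B(M*)| = 220 * 126 = 27720.

27720


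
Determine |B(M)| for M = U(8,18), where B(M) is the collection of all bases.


Bases of U(8,18) are all 8-element subsets of the 18-element ground set.
Number of bases = C(18,8).
(18 choose 8) = 43758.

43758


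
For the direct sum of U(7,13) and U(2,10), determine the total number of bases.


Bases of a direct sum M1 + M2: |B| = |B(M1)| * |B(M2)|.
|B(U(7,13))| = C(13,7) = 1716.
|B(U(2,10))| = C(10,2) = 45.
Total bases = 1716 * 45 = 77220.

77220


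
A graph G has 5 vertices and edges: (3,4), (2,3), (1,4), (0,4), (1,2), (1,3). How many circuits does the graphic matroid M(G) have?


A circuit in a graphic matroid = edge set of a simple cycle.
G has 5 vertices and 6 edges.
Enumerating all minimal edge subsets forming cycles...
Total circuits found: 3.

3


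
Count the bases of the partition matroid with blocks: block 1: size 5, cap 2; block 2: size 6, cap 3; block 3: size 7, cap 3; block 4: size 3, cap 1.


A basis picks exactly ci elements from block i.
Number of bases = product of C(|Si|, ci).
= C(5,2) * C(6,3) * C(7,3) * C(3,1)
= 10 * 20 * 35 * 3
= 21000.

21000
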